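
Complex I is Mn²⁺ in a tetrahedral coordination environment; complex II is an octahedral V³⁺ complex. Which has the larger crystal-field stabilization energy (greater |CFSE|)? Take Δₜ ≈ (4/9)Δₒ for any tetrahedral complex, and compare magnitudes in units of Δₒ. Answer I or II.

II

I: Group 7 minus oxidation state +2 gives a d⁵ configuration for Mn²⁺; Tetrahedral splitting is small, so the complex is high-spin; e^2 t2^3, CFSE = 0.0Δₜ ≈ 0.00Δₒ.
II: V sits in group 5; removing 3 electrons leaves V³⁺ with 5 − 3 = 2 d electrons; t₂g² eg⁰, CFSE = -0.8Δₒ.
So II has the larger |CFSE|.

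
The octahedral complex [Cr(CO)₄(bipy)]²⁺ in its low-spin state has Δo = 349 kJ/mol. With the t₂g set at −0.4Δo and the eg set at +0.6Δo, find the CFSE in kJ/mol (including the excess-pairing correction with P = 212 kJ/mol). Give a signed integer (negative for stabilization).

Ligand charges: 4×(+0) from CO and 1×(+0) from bipy sum to +0; with overall charge +2, Cr is +2.
Cr²⁺: group 6, so d-count = 6 − 2 = 4.
Electron filling gives t₂g⁴ eg⁰.
The orbital stabilization is -1.6Δo = -1.6 × 349 = -558 kJ/mol.
High-spin d⁴ would be t₂g³ eg¹ with 0 pairs; low-spin has 1, so 1 excess pair costs +1P = +212 kJ/mol.
Combining: -558 + 212 = -346 kJ/mol.

-346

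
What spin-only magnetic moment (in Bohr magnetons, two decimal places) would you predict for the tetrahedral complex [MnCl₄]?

Each Cl⁻ contributes -1; 4 × (-1) = -4. With overall charge +0, Mn is in the +4 oxidation state.
Mn sits in group 7; removing 4 electrons leaves Mn⁴⁺ with 7 − 4 = 3 d electrons.
Tetrahedral splitting is small, so the complex is high-spin.
Configuration: e^2 t2^1 → 3 unpaired electrons.
μ(spin-only) = √[3(3+2)] = √15 ≈ 3.87 Bohr magnetons.

3.87 Bohr magnetons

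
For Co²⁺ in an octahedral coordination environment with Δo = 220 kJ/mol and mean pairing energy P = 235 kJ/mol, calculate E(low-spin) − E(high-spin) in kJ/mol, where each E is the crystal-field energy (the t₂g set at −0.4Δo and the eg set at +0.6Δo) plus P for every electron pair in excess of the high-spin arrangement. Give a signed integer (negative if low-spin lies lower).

Co sits in group 9; removing 2 electrons leaves Co²⁺ with 9 − 2 = 7 d electrons.
In the high-spin limit (t₂g⁵ eg²) the orbital term is -0.8Δo = -176 kJ/mol, with no excess pairing.
For low-spin the configuration is t₂g⁶ eg¹: orbital energy -1.8 × 220 = -396 kJ/mol, and 1 additional pair relative to high-spin adds 235 kJ/mol, giving -161 kJ/mol.
E(LS) − E(HS) = -161 − (-176) = 15 kJ/mol.

15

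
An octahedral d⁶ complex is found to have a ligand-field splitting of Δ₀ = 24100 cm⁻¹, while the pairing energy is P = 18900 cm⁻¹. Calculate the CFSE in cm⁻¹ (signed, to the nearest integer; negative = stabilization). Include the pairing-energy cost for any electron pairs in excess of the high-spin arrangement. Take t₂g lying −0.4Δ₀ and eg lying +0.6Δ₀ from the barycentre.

-20040

Δ₀ > P, so pairing is preferred: the ground state is low-spin.
That gives t₂g⁶ eg⁰.
Orbital CFSE = -2.4Δ₀ = -2.4 × 24100 = -57840 cm⁻¹.
Excess pairs vs high-spin: 3 − 1 = 2; pairing cost = +37800 cm⁻¹.
Net CFSE = -57840 + 37800 = -20040 cm⁻¹.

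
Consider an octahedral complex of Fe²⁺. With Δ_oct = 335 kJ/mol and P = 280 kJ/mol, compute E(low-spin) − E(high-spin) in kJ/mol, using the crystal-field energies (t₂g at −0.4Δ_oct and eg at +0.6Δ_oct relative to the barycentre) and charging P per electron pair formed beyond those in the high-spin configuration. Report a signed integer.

Fe²⁺: group 8, so d-count = 8 − 2 = 6.
High-spin: t₂g⁴ eg², CFSE = -0.4Δ_oct = -134 kJ/mol.
Low-spin t₂g⁶ eg⁰ gives -2.4Δ_oct = -804 kJ/mol, but forming 2 extra pairs costs 2P = 560 kJ/mol, so E(LS) = -804 + 560 = -244 kJ/mol.
Thus E(LS) − E(HS) = -110 kJ/mol.

-110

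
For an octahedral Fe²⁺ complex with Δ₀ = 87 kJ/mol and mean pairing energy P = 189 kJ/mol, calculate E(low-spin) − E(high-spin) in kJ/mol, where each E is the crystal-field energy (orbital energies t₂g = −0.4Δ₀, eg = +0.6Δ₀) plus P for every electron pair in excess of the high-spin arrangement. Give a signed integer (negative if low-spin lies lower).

Fe is in group 8, so Fe²⁺ is d⁶ (8 − 2 = 6).
In the high-spin limit (t₂g⁴ eg²) the orbital term is -0.4Δ₀ = -35 kJ/mol, with no excess pairing.
Low-spin t₂g⁶ eg⁰ gives -2.4Δ₀ = -209 kJ/mol, but forming 2 extra pairs costs 2P = 378 kJ/mol, so E(LS) = -209 + 378 = 169 kJ/mol.
Thus E(LS) − E(HS) = 204 kJ/mol.

204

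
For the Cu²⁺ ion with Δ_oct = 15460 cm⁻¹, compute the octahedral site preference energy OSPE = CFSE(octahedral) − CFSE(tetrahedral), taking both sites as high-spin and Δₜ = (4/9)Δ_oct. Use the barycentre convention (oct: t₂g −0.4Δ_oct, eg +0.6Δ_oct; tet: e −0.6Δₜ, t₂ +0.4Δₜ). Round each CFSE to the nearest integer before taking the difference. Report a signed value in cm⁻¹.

-6528

Cu sits in group 11; removing 2 electrons leaves Cu²⁺ with 11 − 2 = 9 d electrons.
Octahedral (high-spin): t₂g⁶ eg³, CFSE = 6(−0.4) + 3(+0.6) = -0.6Δ_oct = -0.6 × 15460 = -9276 cm⁻¹.
In a tetrahedral site the filling is e⁴ t₂⁵: CFSE(tet) = -0.4Δₜ = -0.4 × (4/9)(15460) = -2748 cm⁻¹.
OSPE = CFSE(oct) − CFSE(tet) = -9276 − (-2748) = -6528 cm⁻¹.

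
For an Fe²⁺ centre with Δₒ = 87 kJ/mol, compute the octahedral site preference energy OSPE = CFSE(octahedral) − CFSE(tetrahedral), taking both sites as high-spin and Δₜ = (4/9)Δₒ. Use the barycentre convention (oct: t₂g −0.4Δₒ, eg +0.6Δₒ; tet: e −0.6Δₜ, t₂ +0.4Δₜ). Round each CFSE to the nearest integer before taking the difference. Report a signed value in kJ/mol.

-12

Fe sits in group 8; removing 2 electrons leaves Fe²⁺ with 8 − 2 = 6 d electrons.
In an octahedral site d⁶ (HS) is t2g^4 e_g^2, giving CFSE(oct) = -0.4Δₒ = -35 kJ/mol.
In a tetrahedral site the filling is e^3 t2^3: CFSE(tet) = -0.6Δₜ = -0.6 × (4/9)(87) = -23 kJ/mol.
OSPE = -35 − (-23) = -12 kJ/mol.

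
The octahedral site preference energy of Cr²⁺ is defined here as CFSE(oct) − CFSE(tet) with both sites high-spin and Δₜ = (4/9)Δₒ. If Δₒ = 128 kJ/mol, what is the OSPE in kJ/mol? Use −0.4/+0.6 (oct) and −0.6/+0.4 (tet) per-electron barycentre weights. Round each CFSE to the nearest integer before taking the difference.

Cr²⁺: group 6, so d-count = 6 − 2 = 4.
In an octahedral site d⁴ (HS) is t2g^3 e_g^1, giving CFSE(oct) = -0.6Δₒ = -77 kJ/mol.
Tetrahedral e^2 t2^2 gives -0.4Δₜ = -0.4 × (4/9) × 128 = -23 kJ/mol.
Subtracting, OSPE = -77 − (-23) = -54 kJ/mol.

-54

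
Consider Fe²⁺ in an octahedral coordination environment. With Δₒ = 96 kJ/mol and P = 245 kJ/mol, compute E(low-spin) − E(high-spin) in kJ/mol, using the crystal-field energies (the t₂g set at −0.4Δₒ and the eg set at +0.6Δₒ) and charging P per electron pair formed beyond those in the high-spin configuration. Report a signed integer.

Group 8 minus oxidation state +2 gives a d⁶ configuration for Fe²⁺.
High-spin: t₂g⁴ eg², CFSE = -0.4Δₒ = -38 kJ/mol.
Low-spin: t₂g⁶ eg⁰, orbital CFSE = -2.4Δₒ = -230 kJ/mol; plus 2 excess pairs × P = +490 kJ/mol; total 260 kJ/mol.
Thus E(LS) − E(HS) = 298 kJ/mol.

298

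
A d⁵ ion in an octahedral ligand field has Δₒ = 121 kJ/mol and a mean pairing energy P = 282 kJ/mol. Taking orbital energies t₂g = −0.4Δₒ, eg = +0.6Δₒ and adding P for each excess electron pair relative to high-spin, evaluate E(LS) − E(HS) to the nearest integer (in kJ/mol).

322

In the high-spin limit (t₂g³ eg²) the orbital term is 0.0Δₒ = 0 kJ/mol, with no excess pairing.
Low-spin t₂g⁵ eg⁰ gives -2.0Δₒ = -242 kJ/mol, but forming 2 extra pairs costs 2P = 564 kJ/mol, so E(LS) = -242 + 564 = 322 kJ/mol.
The difference is 322 − (0) = 322 kJ/mol, so high-spin lies lower.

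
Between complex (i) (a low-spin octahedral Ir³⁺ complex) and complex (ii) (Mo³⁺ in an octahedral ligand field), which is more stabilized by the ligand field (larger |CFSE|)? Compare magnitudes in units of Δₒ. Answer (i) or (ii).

(i): Ir is in group 9, so Ir³⁺ is d⁶ (9 − 3 = 6); t₂g⁶ eg⁰, CFSE = -2.4Δₒ.
(ii): Mo sits in group 6; removing 3 electrons leaves Mo³⁺ with 6 − 3 = 3 d electrons; t₂g³ eg⁰, CFSE = -1.2Δₒ.
So (i) has the larger |CFSE|.

(i)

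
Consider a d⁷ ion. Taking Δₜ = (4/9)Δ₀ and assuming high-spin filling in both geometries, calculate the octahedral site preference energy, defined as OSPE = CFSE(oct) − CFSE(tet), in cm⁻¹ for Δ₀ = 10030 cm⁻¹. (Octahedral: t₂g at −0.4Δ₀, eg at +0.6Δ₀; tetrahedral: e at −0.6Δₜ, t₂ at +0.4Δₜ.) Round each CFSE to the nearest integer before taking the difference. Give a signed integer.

Octahedral high-spin t₂g⁵ eg²: CFSE = -0.8 × 10030 = -8024 cm⁻¹.
Tetrahedral: e⁴ t₂³, CFSE = 4(−0.6) + 3(+0.4) = -1.2Δₜ = -1.2 × (4/9) × 10030 = -5349 cm⁻¹.
OSPE = CFSE(oct) − CFSE(tet) = -8024 − (-5349) = -2675 cm⁻¹.

-2675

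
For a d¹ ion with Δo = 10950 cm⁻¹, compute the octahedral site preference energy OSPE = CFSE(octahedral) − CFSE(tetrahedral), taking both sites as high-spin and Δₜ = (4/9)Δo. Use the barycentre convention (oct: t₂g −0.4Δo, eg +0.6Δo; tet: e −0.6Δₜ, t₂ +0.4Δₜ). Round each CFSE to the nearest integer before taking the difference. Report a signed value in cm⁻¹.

Octahedral (high-spin): t2g^1 e_g^0, CFSE = 1(−0.4) + 0(+0.6) = -0.4Δo = -0.4 × 10950 = -4380 cm⁻¹.
Tetrahedral e^1 t2^0 gives -0.6Δₜ = -0.6 × (4/9) × 10950 = -2920 cm⁻¹.
OSPE = CFSE(oct) − CFSE(tet) = -4380 − (-2920) = -1460 cm⁻¹.

-1460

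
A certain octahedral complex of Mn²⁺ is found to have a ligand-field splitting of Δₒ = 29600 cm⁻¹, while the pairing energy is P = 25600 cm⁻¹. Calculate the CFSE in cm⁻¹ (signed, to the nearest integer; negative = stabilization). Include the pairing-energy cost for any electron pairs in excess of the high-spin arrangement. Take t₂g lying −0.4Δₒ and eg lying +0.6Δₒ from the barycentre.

Mn is in group 7, so Mn²⁺ is d⁵ (7 − 2 = 5).
With Δₒ > P the complex is low-spin.
That gives t₂g⁵ eg⁰.
Orbital CFSE = -2.0Δₒ = -2.0 × 29600 = -59200 cm⁻¹.
Excess pairs vs high-spin: 2 − 0 = 2; pairing cost = +51200 cm⁻¹.
Net CFSE = -59200 + 51200 = -8000 cm⁻¹.

-8000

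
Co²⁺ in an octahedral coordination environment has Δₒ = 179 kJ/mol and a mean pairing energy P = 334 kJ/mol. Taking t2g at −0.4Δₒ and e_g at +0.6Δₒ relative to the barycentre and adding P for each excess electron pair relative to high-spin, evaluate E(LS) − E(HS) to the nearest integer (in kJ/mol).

155

Group 9 minus oxidation state +2 gives a d⁷ configuration for Co²⁺.
In the high-spin limit (t2g^5 e_g^2) the orbital term is -0.8Δₒ = -143 kJ/mol, with no excess pairing.
For low-spin the configuration is t2g^6 e_g^1: orbital energy -1.8 × 179 = -322 kJ/mol, and 1 additional pair relative to high-spin adds 334 kJ/mol, giving 12 kJ/mol.
E(LS) − E(HS) = 12 − (-143) = 155 kJ/mol.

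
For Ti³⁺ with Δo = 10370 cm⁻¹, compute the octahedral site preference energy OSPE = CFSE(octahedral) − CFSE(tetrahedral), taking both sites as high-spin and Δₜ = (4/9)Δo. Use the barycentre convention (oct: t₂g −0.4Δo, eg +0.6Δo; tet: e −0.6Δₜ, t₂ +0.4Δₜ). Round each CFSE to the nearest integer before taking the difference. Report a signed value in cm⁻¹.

Ti³⁺: group 4, so d-count = 4 − 3 = 1.
Octahedral high-spin t₂g¹ eg⁰: CFSE = -0.4 × 10370 = -4148 cm⁻¹.
In a tetrahedral site the filling is e¹ t₂⁰: CFSE(tet) = -0.6Δₜ = -0.6 × (4/9)(10370) = -2765 cm⁻¹.
OSPE = -4148 − (-2765) = -1383 cm⁻¹.

-1383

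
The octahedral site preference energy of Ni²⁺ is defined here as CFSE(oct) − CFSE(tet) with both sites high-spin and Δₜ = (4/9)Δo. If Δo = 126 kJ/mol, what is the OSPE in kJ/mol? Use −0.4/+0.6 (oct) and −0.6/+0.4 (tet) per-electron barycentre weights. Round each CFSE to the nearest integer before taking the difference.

Ni²⁺: group 10, so d-count = 10 − 2 = 8.
Octahedral (high-spin): t₂g⁶ eg², CFSE = 6(−0.4) + 2(+0.6) = -1.2Δo = -1.2 × 126 = -151 kJ/mol.
In a tetrahedral site the filling is e⁴ t₂⁴: CFSE(tet) = -0.8Δₜ = -0.8 × (4/9)(126) = -45 kJ/mol.
OSPE = -151 − (-45) = -106 kJ/mol.

-106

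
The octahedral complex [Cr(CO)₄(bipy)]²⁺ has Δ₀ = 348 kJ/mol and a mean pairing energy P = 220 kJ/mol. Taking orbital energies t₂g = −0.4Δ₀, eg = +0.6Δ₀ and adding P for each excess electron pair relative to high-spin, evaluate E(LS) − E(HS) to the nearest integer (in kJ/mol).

-128

Ligand charges: 4×(+0) from CO and 1×(+0) from bipy sum to +0; with overall charge +2, Cr is +2.
Cr sits in group 6; removing 2 electrons leaves Cr²⁺ with 6 − 2 = 4 d electrons.
High-spin d⁴ fills as t₂g³ eg¹ with CFSE 3(−0.4) + 1(+0.6) = -0.6Δ₀ = -209 kJ/mol.
Low-spin: t₂g⁴ eg⁰, orbital CFSE = -1.6Δ₀ = -557 kJ/mol; plus 1 excess pair × P = +220 kJ/mol; total -337 kJ/mol.
The difference is -337 − (-209) = -128 kJ/mol, so low-spin lies lower.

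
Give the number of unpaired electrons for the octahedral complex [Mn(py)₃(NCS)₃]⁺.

3

Ligand charges: 3×(+0) from py and 3×(-1) from NCS⁻ sum to -3; with overall charge +1, Mn is +4.
Mn⁴⁺: group 7, so d-count = 7 − 4 = 3.
Configuration: t₂g³ eg⁰, giving 3 unpaired electrons.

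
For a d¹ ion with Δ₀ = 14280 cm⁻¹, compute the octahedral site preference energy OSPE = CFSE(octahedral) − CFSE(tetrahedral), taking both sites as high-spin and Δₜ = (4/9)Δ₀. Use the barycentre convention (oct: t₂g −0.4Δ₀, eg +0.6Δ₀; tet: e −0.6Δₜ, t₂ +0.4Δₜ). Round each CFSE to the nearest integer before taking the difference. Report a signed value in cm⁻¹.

-1904

Octahedral high-spin t2g^1 e_g^0: CFSE = -0.4 × 14280 = -5712 cm⁻¹.
Tetrahedral: e^1 t2^0, CFSE = 1(−0.6) + 0(+0.4) = -0.6Δₜ = -0.6 × (4/9) × 14280 = -3808 cm⁻¹.
OSPE = CFSE(oct) − CFSE(tet) = -5712 − (-3808) = -1904 cm⁻¹.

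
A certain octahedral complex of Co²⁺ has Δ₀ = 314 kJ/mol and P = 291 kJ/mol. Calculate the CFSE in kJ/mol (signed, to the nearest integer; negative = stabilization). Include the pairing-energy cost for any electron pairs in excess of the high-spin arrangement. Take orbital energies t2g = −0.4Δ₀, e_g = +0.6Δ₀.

Co is in group 9, so Co²⁺ is d⁷ (9 − 2 = 7).
Since Δ₀ = 314 kJ/mol > P = 291 kJ/mol, the complex adopts the low-spin configuration.
Configuration: t2g^6 e_g^1.
Orbital CFSE = -1.8Δ₀ = -1.8 × 314 = -565 kJ/mol.
Excess pairs vs high-spin: 3 − 2 = 1; pairing cost = +291 kJ/mol.
Net CFSE = -565 + 291 = -274 kJ/mol.

-274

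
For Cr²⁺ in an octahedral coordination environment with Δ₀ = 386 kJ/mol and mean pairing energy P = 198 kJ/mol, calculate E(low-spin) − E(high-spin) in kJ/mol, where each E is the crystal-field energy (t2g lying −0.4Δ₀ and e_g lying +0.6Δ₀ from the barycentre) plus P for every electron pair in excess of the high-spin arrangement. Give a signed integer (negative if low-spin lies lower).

Cr is in group 6, so Cr²⁺ is d⁴ (6 − 2 = 4).
High-spin d⁴ fills as t2g^3 e_g^1 with CFSE 3(−0.4) + 1(+0.6) = -0.6Δ₀ = -232 kJ/mol.
Low-spin t2g^4 e_g^0 gives -1.6Δ₀ = -618 kJ/mol, but forming 1 extra pair costs 1P = 198 kJ/mol, so E(LS) = -618 + 198 = -420 kJ/mol.
E(LS) − E(HS) = -420 − (-232) = -188 kJ/mol.

-188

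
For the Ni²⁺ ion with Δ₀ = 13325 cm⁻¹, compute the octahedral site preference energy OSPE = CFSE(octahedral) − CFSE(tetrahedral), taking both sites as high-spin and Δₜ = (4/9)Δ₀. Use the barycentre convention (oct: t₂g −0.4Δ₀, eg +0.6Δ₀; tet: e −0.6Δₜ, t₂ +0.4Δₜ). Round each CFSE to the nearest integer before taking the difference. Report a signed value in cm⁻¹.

-11252

Ni is in group 10, so Ni²⁺ is d⁸ (10 − 2 = 8).
Octahedral high-spin t₂g⁶ eg²: CFSE = -1.2 × 13325 = -15990 cm⁻¹.
Tetrahedral e⁴ t₂⁴ gives -0.8Δₜ = -0.8 × (4/9) × 13325 = -4738 cm⁻¹.
Subtracting, OSPE = -15990 − (-4738) = -11252 cm⁻¹.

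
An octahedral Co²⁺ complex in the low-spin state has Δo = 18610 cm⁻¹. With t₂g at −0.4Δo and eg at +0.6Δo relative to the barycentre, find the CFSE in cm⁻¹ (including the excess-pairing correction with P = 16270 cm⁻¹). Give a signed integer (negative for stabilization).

-17228

Co sits in group 9; removing 2 electrons leaves Co²⁺ with 9 − 2 = 7 d electrons.
Electron filling gives t₂g⁶ eg¹.
The orbital stabilization is -1.8Δo = -1.8 × 18610 = -33498 cm⁻¹.
Pairing penalty: 3 pairs vs 2 in the high-spin reference → 1 extra × P = 16270 cm⁻¹.
Combining: -33498 + 16270 = -17228 cm⁻¹.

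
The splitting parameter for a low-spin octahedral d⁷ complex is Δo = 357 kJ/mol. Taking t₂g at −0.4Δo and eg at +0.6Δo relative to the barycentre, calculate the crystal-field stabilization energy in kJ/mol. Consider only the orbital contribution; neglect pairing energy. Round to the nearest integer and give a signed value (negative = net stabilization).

Electron filling gives t₂g⁶ eg¹.
Orbital CFSE = 6(-0.4) + 1(0.6) = -1.8Δo = -1.8 × 357 = -643 kJ/mol.

-643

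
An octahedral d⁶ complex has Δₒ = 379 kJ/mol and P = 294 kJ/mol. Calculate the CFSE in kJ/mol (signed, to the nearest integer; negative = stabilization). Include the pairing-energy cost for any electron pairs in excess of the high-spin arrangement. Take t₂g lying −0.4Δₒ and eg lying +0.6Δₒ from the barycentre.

-322

With Δₒ > P the complex is low-spin.
That gives t₂g⁶ eg⁰.
Orbital CFSE = -2.4Δₒ = -2.4 × 379 = -910 kJ/mol.
Excess pairs vs high-spin: 3 − 1 = 2; pairing cost = +588 kJ/mol.
Net CFSE = -910 + 588 = -322 kJ/mol.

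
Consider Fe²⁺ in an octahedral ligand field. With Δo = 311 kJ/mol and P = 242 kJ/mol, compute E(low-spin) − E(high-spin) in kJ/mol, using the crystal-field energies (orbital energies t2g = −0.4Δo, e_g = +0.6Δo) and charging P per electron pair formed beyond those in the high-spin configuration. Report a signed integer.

Fe sits in group 8; removing 2 electrons leaves Fe²⁺ with 8 − 2 = 6 d electrons.
In the high-spin limit (t2g^4 e_g^2) the orbital term is -0.4Δo = -124 kJ/mol, with no excess pairing.
Low-spin: t2g^6 e_g^0, orbital CFSE = -2.4Δo = -746 kJ/mol; plus 2 excess pairs × P = +484 kJ/mol; total -262 kJ/mol.
E(LS) − E(HS) = -262 − (-124) = -138 kJ/mol.

-138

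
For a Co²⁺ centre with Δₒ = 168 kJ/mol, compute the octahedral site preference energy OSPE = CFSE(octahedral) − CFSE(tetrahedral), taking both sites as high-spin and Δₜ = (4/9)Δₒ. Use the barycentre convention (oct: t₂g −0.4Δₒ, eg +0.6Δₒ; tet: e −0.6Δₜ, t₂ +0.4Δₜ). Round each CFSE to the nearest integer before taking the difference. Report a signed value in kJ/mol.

-44

Co is in group 9, so Co²⁺ is d⁷ (9 − 2 = 7).
In an octahedral site d⁷ (HS) is t₂g⁵ eg², giving CFSE(oct) = -0.8Δₒ = -134 kJ/mol.
In a tetrahedral site the filling is e⁴ t₂³: CFSE(tet) = -1.2Δₜ = -1.2 × (4/9)(168) = -90 kJ/mol.
OSPE = CFSE(oct) − CFSE(tet) = -134 − (-90) = -44 kJ/mol.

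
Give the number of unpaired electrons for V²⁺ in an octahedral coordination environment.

3

Group 5 minus oxidation state +2 gives a d³ configuration for V²⁺.
Configuration: t₂g³ eg⁰, giving 3 unpaired electrons.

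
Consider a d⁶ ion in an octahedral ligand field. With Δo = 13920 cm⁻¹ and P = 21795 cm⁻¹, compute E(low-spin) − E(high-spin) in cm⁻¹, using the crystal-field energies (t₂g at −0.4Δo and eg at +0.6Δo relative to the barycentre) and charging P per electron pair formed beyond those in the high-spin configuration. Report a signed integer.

15750

High-spin d⁶ fills as t₂g⁴ eg² with CFSE 4(−0.4) + 2(+0.6) = -0.4Δo = -5568 cm⁻¹.
Low-spin t₂g⁶ eg⁰ gives -2.4Δo = -33408 cm⁻¹, but forming 2 extra pairs costs 2P = 43590 cm⁻¹, so E(LS) = -33408 + 43590 = 10182 cm⁻¹.
E(LS) − E(HS) = 10182 − (-5568) = 15750 cm⁻¹.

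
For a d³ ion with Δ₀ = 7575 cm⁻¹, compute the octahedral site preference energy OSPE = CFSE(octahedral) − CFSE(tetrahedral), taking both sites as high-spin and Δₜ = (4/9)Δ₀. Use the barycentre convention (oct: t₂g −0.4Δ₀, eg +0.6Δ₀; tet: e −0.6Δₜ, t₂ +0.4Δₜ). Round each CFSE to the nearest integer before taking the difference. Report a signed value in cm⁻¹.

-6397

Octahedral (high-spin): t2g^3 e_g^0, CFSE = 3(−0.4) + 0(+0.6) = -1.2Δ₀ = -1.2 × 7575 = -9090 cm⁻¹.
Tetrahedral e^2 t2^1 gives -0.8Δₜ = -0.8 × (4/9) × 7575 = -2693 cm⁻¹.
OSPE = -9090 − (-2693) = -6397 cm⁻¹.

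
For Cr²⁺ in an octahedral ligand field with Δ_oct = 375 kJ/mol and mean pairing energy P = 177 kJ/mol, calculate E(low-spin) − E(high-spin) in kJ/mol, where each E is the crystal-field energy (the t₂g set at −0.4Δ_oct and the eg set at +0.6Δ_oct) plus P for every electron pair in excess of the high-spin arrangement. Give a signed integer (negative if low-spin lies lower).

Cr²⁺: group 6, so d-count = 6 − 2 = 4.
High-spin: t₂g³ eg¹, CFSE = -0.6Δ_oct = -225 kJ/mol.
For low-spin the configuration is t₂g⁴ eg⁰: orbital energy -1.6 × 375 = -600 kJ/mol, and 1 additional pair relative to high-spin adds 177 kJ/mol, giving -423 kJ/mol.
E(LS) − E(HS) = -423 − (-225) = -198 kJ/mol.

-198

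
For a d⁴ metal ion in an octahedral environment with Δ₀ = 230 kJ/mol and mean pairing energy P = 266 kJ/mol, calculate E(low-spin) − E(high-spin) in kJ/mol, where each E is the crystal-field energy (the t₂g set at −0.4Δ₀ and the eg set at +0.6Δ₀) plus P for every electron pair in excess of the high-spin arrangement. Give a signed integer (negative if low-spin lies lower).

36

High-spin d⁴ fills as t₂g³ eg¹ with CFSE 3(−0.4) + 1(+0.6) = -0.6Δ₀ = -138 kJ/mol.
Low-spin: t₂g⁴ eg⁰, orbital CFSE = -1.6Δ₀ = -368 kJ/mol; plus 1 excess pair × P = +266 kJ/mol; total -102 kJ/mol.
E(LS) − E(HS) = -102 − (-138) = 36 kJ/mol.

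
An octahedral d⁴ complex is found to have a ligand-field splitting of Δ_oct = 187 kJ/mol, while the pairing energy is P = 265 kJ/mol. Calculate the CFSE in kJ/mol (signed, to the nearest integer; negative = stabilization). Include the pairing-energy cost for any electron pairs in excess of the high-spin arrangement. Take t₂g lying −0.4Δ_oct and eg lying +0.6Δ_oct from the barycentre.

-112

Δ_oct < P, so pairing is avoided: the ground state is high-spin.
Configuration: t₂g³ eg¹.
Orbital CFSE = -0.6Δ_oct = -0.6 × 187 = -112 kJ/mol.
High-spin has no excess pairs, so no pairing correction applies.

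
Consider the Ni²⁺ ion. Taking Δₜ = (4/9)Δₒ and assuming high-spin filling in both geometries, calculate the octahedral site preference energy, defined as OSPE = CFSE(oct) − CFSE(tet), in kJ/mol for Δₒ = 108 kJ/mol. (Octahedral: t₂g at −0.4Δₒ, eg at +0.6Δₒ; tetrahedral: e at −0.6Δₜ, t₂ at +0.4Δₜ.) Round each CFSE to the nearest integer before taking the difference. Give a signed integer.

-92

Group 10 minus oxidation state +2 gives a d⁸ configuration for Ni²⁺.
Octahedral high-spin t2g^6 e_g^2: CFSE = -1.2 × 108 = -130 kJ/mol.
Tetrahedral e^4 t2^4 gives -0.8Δₜ = -0.8 × (4/9) × 108 = -38 kJ/mol.
OSPE = -130 − (-38) = -92 kJ/mol.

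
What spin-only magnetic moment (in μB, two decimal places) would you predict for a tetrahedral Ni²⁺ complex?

Group 10 minus oxidation state +2 gives a d⁸ configuration for Ni²⁺.
Tetrahedral splitting is small, so the complex is high-spin.
Configuration: e^4 t2^4 → 2 unpaired electrons.
μ(spin-only) = √[2(2+2)] = √8 ≈ 2.83 μB.

2.83 μB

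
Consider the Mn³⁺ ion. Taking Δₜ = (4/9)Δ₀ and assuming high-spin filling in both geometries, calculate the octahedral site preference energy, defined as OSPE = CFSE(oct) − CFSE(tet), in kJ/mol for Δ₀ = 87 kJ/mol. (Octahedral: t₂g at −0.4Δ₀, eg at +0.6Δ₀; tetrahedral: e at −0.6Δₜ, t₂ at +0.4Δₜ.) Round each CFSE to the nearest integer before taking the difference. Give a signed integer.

Mn sits in group 7; removing 3 electrons leaves Mn³⁺ with 7 − 3 = 4 d electrons.
Octahedral high-spin t₂g³ eg¹: CFSE = -0.6 × 87 = -52 kJ/mol.
Tetrahedral: e² t₂², CFSE = 2(−0.6) + 2(+0.4) = -0.4Δₜ = -0.4 × (4/9) × 87 = -15 kJ/mol.
Subtracting, OSPE = -52 − (-15) = -37 kJ/mol.

-37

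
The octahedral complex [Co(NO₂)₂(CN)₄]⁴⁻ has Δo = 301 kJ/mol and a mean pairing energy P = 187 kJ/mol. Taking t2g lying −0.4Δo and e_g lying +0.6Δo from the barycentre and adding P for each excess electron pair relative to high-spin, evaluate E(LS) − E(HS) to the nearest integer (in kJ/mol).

Ligand charges: 2×(-1) from NO₂⁻ and 4×(-1) from CN⁻ sum to -6; with overall charge -4, Co is +2.
Group 9 minus oxidation state +2 gives a d⁷ configuration for Co²⁺.
High-spin d⁷ fills as t2g^5 e_g^2 with CFSE 5(−0.4) + 2(+0.6) = -0.8Δo = -241 kJ/mol.
Low-spin t2g^6 e_g^1 gives -1.8Δo = -542 kJ/mol, but forming 1 extra pair costs 1P = 187 kJ/mol, so E(LS) = -542 + 187 = -355 kJ/mol.
E(LS) − E(HS) = -355 − (-241) = -114 kJ/mol.

-114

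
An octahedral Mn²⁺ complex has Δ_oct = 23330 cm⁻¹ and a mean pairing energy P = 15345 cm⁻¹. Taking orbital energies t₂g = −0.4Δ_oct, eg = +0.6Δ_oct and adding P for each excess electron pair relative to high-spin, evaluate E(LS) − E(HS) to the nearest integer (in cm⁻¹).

-15970

Mn is in group 7, so Mn²⁺ is d⁵ (7 − 2 = 5).
In the high-spin limit (t₂g³ eg²) the orbital term is 0.0Δ_oct = 0 cm⁻¹, with no excess pairing.
Low-spin t₂g⁵ eg⁰ gives -2.0Δ_oct = -46660 cm⁻¹, but forming 2 extra pairs costs 2P = 30690 cm⁻¹, so E(LS) = -46660 + 30690 = -15970 cm⁻¹.
The difference is -15970 − (0) = -15970 cm⁻¹, so low-spin lies lower.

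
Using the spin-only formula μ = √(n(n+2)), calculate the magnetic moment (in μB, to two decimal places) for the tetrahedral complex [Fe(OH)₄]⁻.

5.92 μB

Each OH⁻ contributes -1; 4 × (-1) = -4. With overall charge -1, Fe is in the +3 oxidation state.
Fe³⁺: group 8, so d-count = 8 − 3 = 5.
Tetrahedral fields are weak (Δₜ ≈ 4/9 Δₒ), so electrons fill high-spin.
Configuration: e² t₂³ → 5 unpaired electrons.
μ(spin-only) = √[5(5+2)] = √35 ≈ 5.92 μB.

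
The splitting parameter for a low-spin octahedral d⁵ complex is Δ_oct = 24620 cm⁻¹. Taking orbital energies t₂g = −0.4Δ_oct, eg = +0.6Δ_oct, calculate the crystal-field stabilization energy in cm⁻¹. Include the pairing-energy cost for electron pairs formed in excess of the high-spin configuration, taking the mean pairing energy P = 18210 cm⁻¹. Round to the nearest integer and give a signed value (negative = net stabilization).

Electron filling gives t₂g⁵ eg⁰.
Orbital CFSE = 5(-0.4) + 0(0.6) = -2.0Δ_oct = -2.0 × 24620 = -49240 cm⁻¹.
Relative to high-spin t₂g³ eg² (0 paired), the low-spin configuration has 2 additional pairs, contributing +2 × 18210 = +36420 cm⁻¹.
Net CFSE = -49240 + 36420 = -12820 cm⁻¹.

-12820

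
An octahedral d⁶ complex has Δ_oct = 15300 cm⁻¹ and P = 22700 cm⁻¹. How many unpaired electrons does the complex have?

4

Since Δ_oct = 15300 cm⁻¹ < P = 22700 cm⁻¹, the complex adopts the high-spin configuration.
Configuration: t₂g⁴ eg².
Unpaired electrons: 4.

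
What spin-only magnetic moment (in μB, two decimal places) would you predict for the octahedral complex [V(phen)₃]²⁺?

phen is neutral, so the +2 overall charge sits on V: oxidation state +2.
V is in group 5, so V²⁺ is d³ (5 − 2 = 3).
Configuration: t₂g³ eg⁰ → 3 unpaired electrons.
μ(spin-only) = √[3(3+2)] = √15 ≈ 3.87 μB.

3.87 μB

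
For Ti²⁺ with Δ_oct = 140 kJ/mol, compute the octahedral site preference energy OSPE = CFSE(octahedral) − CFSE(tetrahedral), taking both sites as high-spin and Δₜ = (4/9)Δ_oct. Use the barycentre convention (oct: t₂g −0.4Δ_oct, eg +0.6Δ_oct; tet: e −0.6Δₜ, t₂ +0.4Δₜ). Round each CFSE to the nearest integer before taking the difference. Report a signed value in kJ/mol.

-37

Ti is in group 4, so Ti²⁺ is d² (4 − 2 = 2).
In an octahedral site d² (HS) is t₂g² eg⁰, giving CFSE(oct) = -0.8Δ_oct = -112 kJ/mol.
Tetrahedral: e² t₂⁰, CFSE = 2(−0.6) + 0(+0.4) = -1.2Δₜ = -1.2 × (4/9) × 140 = -75 kJ/mol.
OSPE = -112 − (-75) = -37 kJ/mol.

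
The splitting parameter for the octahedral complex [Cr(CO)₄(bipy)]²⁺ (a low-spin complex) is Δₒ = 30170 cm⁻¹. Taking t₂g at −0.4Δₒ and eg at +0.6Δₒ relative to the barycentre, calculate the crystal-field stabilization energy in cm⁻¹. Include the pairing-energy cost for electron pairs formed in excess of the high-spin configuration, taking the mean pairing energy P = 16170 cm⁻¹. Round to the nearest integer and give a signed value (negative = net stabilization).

-32102

Ligand charges: 4×(+0) from CO and 1×(+0) from bipy sum to +0; with overall charge +2, Cr is +2.
Cr is in group 6, so Cr²⁺ is d⁴ (6 − 2 = 4).
Configuration: t₂g⁴ eg⁰.
CFSE(orbital) = 4×(-0.4Δₒ) + 0×(0.6Δₒ) = -1.6Δₒ; with Δₒ = 30170 cm⁻¹ that is -48272 cm⁻¹.
High-spin d⁴ would be t₂g³ eg¹ with 0 pairs; low-spin has 1, so 1 excess pair costs +1P = +16170 cm⁻¹.
Overall CFSE = -48272 + 16170 = -32102 cm⁻¹.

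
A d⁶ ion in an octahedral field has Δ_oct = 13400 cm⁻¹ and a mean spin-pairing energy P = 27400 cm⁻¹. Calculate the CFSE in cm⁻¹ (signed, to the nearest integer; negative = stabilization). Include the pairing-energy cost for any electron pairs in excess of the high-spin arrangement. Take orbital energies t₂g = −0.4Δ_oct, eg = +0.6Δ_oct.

-5360

Here Δ_oct < P (13400 < 27400), so the high-spin state is favoured.
That gives t₂g⁴ eg².
Orbital CFSE = -0.4Δ_oct = -0.4 × 13400 = -5360 cm⁻¹.
High-spin has no excess pairs, so no pairing correction applies.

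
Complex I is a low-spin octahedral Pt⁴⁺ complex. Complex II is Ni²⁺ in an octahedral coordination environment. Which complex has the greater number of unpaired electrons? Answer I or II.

I: Pt is in group 10, so Pt⁴⁺ is d⁶ (10 − 4 = 6); t2g^6 e_g^0 → 0 unpaired.
II: Ni is in group 10, so Ni²⁺ is d⁸ (10 − 2 = 8); t2g^6 e_g^2 → 2 unpaired.
So II has more unpaired electrons.

II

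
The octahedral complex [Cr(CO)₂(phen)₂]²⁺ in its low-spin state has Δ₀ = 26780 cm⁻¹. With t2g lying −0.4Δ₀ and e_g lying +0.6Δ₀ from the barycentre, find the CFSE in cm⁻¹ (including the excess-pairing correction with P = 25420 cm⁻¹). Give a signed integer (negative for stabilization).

-17428

Ligand charges: 2×(+0) from CO and 2×(+0) from phen sum to +0; with overall charge +2, Cr is +2.
Cr is in group 6, so Cr²⁺ is d⁴ (6 − 2 = 4).
Electron filling gives t2g^4 e_g^0.
The orbital stabilization is -1.6Δ₀ = -1.6 × 26780 = -42848 cm⁻¹.
High-spin d⁴ would be t2g^3 e_g^1 with 0 pairs; low-spin has 1, so 1 excess pair costs +1P = +25420 cm⁻¹.
Net CFSE = -42848 + 25420 = -17428 cm⁻¹.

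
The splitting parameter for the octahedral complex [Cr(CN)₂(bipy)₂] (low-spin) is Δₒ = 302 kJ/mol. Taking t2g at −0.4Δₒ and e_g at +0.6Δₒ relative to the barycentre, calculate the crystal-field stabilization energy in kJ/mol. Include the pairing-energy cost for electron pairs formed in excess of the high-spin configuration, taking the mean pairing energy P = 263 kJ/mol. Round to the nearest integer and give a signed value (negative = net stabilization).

Ligand charges: 2×(-1) from CN⁻ and 2×(+0) from bipy sum to -2; with overall charge +0, Cr is +2.
Cr is in group 6, so Cr²⁺ is d⁴ (6 − 2 = 4).
Configuration: t2g^4 e_g^0.
CFSE(orbital) = 4×(-0.4Δₒ) + 0×(0.6Δₒ) = -1.6Δₒ; with Δₒ = 302 kJ/mol that is -483 kJ/mol.
Relative to high-spin t2g^3 e_g^1 (0 paired), the low-spin configuration has 1 additional pair, contributing +1 × 263 = +263 kJ/mol.
Net CFSE = -483 + 263 = -220 kJ/mol.

-220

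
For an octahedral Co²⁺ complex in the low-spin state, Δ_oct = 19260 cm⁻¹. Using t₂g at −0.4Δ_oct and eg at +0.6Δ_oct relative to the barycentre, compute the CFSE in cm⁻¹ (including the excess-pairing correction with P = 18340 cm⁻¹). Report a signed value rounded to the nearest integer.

-16328

Co²⁺: group 9, so d-count = 9 − 2 = 7.
The d⁷ electrons fill as t₂g⁶ eg¹.
The orbital stabilization is -1.8Δ_oct = -1.8 × 19260 = -34668 cm⁻¹.
Pairing penalty: 3 pairs vs 2 in the high-spin reference → 1 extra × P = 18340 cm⁻¹.
Combining: -34668 + 18340 = -16328 cm⁻¹.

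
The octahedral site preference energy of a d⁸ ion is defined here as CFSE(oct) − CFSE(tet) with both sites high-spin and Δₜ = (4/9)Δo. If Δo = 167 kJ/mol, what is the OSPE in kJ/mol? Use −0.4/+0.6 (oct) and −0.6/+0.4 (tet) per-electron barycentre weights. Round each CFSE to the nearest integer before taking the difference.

-141

Octahedral (high-spin): t2g^6 e_g^2, CFSE = 6(−0.4) + 2(+0.6) = -1.2Δo = -1.2 × 167 = -200 kJ/mol.
Tetrahedral e^4 t2^4 gives -0.8Δₜ = -0.8 × (4/9) × 167 = -59 kJ/mol.
OSPE = -200 − (-59) = -141 kJ/mol.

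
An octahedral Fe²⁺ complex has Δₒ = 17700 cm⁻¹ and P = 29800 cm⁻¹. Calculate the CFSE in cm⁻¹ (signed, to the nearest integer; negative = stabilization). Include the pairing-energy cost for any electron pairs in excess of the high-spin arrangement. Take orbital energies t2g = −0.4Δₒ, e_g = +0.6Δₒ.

-7080

Fe²⁺: group 8, so d-count = 8 − 2 = 6.
Since Δₒ = 17700 cm⁻¹ < P = 29800 cm⁻¹, the complex adopts the high-spin configuration.
Configuration: t2g^4 e_g^2.
Orbital CFSE = -0.4Δₒ = -0.4 × 17700 = -7080 cm⁻¹.
High-spin has no excess pairs, so no pairing correction applies.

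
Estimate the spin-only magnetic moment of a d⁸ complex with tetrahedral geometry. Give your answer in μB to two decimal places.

Tetrahedral fields are weak (Δₜ ≈ 4/9 Δₒ), so electrons fill high-spin.
Configuration: e^4 t2^4 → 2 unpaired electrons.
μ(spin-only) = √[2(2+2)] = √8 ≈ 2.83 μB.

2.83 μB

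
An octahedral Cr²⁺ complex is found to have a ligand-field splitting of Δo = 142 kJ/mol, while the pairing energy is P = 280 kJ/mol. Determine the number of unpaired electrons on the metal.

Group 6 minus oxidation state +2 gives a d⁴ configuration for Cr²⁺.
Δo < P, so pairing is avoided: the ground state is high-spin.
That gives t₂g³ eg¹.
Unpaired electrons: 4.

4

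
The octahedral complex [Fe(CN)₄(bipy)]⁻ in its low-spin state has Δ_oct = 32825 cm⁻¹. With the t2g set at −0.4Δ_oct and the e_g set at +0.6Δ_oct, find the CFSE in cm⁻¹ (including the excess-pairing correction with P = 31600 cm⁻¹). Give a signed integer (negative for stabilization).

Ligand charges: 4×(-1) from CN⁻ and 1×(+0) from bipy sum to -4; with overall charge -1, Fe is +3.
Fe sits in group 8; removing 3 electrons leaves Fe³⁺ with 8 − 3 = 5 d electrons.
Electron filling gives t2g^5 e_g^0.
Orbital CFSE = 5(-0.4) + 0(0.6) = -2.0Δ_oct = -2.0 × 32825 = -65650 cm⁻¹.
Pairing penalty: 2 pairs vs 0 in the high-spin reference → 2 extra × P = 63200 cm⁻¹.
Net CFSE = -65650 + 63200 = -2450 cm⁻¹.

-2450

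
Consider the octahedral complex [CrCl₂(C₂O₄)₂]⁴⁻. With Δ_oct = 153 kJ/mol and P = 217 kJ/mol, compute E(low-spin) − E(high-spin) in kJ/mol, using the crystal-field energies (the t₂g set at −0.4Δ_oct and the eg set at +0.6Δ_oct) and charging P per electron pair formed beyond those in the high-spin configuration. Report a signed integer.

64

Ligand charges: 2×(-1) from Cl⁻ and 2×(-2) from C₂O₄²⁻ sum to -6; with overall charge -4, Cr is +2.
Cr sits in group 6; removing 2 electrons leaves Cr²⁺ with 6 − 2 = 4 d electrons.
High-spin d⁴ fills as t₂g³ eg¹ with CFSE 3(−0.4) + 1(+0.6) = -0.6Δ_oct = -92 kJ/mol.
Low-spin t₂g⁴ eg⁰ gives -1.6Δ_oct = -245 kJ/mol, but forming 1 extra pair costs 1P = 217 kJ/mol, so E(LS) = -245 + 217 = -28 kJ/mol.
E(LS) − E(HS) = -28 − (-92) = 64 kJ/mol.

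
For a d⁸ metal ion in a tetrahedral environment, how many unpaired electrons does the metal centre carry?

2

With tetrahedral geometry the complex is necessarily high-spin.
Configuration: e⁴ t₂⁴, giving 2 unpaired electrons.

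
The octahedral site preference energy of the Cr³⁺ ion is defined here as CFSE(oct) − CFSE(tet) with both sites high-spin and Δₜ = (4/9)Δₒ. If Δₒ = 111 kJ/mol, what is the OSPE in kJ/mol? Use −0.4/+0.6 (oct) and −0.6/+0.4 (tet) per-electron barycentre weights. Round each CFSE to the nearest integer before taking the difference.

-94

Group 6 minus oxidation state +3 gives a d³ configuration for Cr³⁺.
Octahedral high-spin t2g^3 e_g^0: CFSE = -1.2 × 111 = -133 kJ/mol.
Tetrahedral e^2 t2^1 gives -0.8Δₜ = -0.8 × (4/9) × 111 = -39 kJ/mol.
Subtracting, OSPE = -133 − (-39) = -94 kJ/mol.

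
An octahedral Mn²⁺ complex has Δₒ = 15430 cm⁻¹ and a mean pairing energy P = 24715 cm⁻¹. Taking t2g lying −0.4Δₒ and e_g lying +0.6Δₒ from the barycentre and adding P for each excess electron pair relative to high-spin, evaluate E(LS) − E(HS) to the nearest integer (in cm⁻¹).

Mn²⁺: group 7, so d-count = 7 − 2 = 5.
High-spin d⁵ fills as t2g^3 e_g^2 with CFSE 3(−0.4) + 2(+0.6) = 0.0Δₒ = 0 cm⁻¹.
Low-spin t2g^5 e_g^0 gives -2.0Δₒ = -30860 cm⁻¹, but forming 2 extra pairs costs 2P = 49430 cm⁻¹, so E(LS) = -30860 + 49430 = 18570 cm⁻¹.
Thus E(LS) − E(HS) = 18570 cm⁻¹.

18570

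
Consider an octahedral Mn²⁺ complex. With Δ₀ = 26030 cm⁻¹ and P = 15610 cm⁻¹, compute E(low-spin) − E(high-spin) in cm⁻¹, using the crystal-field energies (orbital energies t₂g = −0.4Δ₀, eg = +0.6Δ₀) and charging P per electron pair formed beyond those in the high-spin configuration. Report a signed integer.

Group 7 minus oxidation state +2 gives a d⁵ configuration for Mn²⁺.
High-spin: t₂g³ eg², CFSE = 0.0Δ₀ = 0 cm⁻¹.
Low-spin t₂g⁵ eg⁰ gives -2.0Δ₀ = -52060 cm⁻¹, but forming 2 extra pairs costs 2P = 31220 cm⁻¹, so E(LS) = -52060 + 31220 = -20840 cm⁻¹.
E(LS) − E(HS) = -20840 − (0) = -20840 cm⁻¹.

-20840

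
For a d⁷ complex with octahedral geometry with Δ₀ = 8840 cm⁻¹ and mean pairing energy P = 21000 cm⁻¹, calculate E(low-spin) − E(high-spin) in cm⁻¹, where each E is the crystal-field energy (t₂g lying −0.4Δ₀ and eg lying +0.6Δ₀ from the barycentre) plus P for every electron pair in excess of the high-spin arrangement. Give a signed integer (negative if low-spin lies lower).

High-spin d⁷ fills as t₂g⁵ eg² with CFSE 5(−0.4) + 2(+0.6) = -0.8Δ₀ = -7072 cm⁻¹.
Low-spin: t₂g⁶ eg¹, orbital CFSE = -1.8Δ₀ = -15912 cm⁻¹; plus 1 excess pair × P = +21000 cm⁻¹; total 5088 cm⁻¹.
The difference is 5088 − (-7072) = 12160 cm⁻¹, so high-spin lies lower.

12160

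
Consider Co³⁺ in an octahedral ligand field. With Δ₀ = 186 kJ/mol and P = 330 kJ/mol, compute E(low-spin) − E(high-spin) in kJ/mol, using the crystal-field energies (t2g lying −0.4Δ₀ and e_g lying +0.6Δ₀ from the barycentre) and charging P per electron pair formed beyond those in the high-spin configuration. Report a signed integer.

288

Co is in group 9, so Co³⁺ is d⁶ (9 − 3 = 6).
In the high-spin limit (t2g^4 e_g^2) the orbital term is -0.4Δ₀ = -74 kJ/mol, with no excess pairing.
Low-spin: t2g^6 e_g^0, orbital CFSE = -2.4Δ₀ = -446 kJ/mol; plus 2 excess pairs × P = +660 kJ/mol; total 214 kJ/mol.
E(LS) − E(HS) = 214 − (-74) = 288 kJ/mol.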